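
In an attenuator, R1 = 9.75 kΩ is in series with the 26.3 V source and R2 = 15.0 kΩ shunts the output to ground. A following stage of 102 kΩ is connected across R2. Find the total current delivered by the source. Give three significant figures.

R2‖R_L = 13.08 kΩ, so the source sees R1 + R2‖R_L = 22.83 kΩ.
I = 26.3 V / 22.83 kΩ = 1.15 mA.

I ≈ 1.15 mA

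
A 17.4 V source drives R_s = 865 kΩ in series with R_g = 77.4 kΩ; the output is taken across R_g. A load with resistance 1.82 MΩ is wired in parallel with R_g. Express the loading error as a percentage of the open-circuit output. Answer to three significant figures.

3.76 %

The divider's output (Thévenin) resistance is R_s‖R_g = 71.04 kΩ.
Fractional drop under load = R_th/(R_th + R_L) = 71.04 / (71.04 + 1820) = 0.03757.
So the output falls by 3.76 %.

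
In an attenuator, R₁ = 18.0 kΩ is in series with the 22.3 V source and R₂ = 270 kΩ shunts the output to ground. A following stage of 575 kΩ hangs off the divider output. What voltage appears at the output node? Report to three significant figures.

V_out ≈ 20.3 V

The load sits in parallel with R₂: R₂‖R_L = (270 × 575) / (270 + 575) = 183.7 kΩ.
V_out = 22.3 × 183.7 / (18.0 + 183.7) = 22.3 × 183.7/201.7 = 20.3 V.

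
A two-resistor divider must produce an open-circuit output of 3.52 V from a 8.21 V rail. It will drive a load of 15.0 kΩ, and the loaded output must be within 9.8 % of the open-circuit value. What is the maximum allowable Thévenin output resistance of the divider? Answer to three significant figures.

R_th ≤ 1.63 kΩ

Loading drop = R_th/(R_th + R_L) ≤ 0.0980, so R_th ≤ R_L · ε/(1−ε) = 15.0 kΩ × 0.0980/0.9020 = 1.63 kΩ.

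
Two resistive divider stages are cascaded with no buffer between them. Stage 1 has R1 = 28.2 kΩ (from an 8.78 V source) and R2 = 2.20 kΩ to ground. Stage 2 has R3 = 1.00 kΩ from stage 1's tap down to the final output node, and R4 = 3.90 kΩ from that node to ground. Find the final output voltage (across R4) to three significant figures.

Stage 2 presents R3+R4 = 4.900 kΩ as a load on stage 1's tap.
Stage 1's lower leg becomes R2‖(R3+R4) = 1.518 kΩ, so V_mid = 8.78 × 1.518/29.72 = 0.4486 V.
Stage 2 is itself unloaded: V_out = V_mid × R4/(R3+R4) = 0.4486 × 3.90/4.900 = 0.357 V.

V_out ≈ 0.357 V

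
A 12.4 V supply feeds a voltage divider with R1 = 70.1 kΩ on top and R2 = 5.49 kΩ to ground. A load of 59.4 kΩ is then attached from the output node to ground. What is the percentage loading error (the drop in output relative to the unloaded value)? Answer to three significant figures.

7.89 %

The divider's output (Thévenin) resistance is R1‖R2 = 5.091 kΩ.
Fractional drop under load = R_th/(R_th + R_L) = 5.091 / (5.091 + 59.4) = 0.07895.
So the output falls by 7.89 %.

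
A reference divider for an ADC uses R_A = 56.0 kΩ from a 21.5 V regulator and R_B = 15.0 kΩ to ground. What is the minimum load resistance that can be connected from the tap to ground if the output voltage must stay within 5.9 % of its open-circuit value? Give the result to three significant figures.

R_L(min) ≈ 189 kΩ

Output resistance R_th = R_A‖R_B = (56.0 × 15.0)/71.00 = 11.83 kΩ.
The fractional drop is R_th/(R_th + R_L); requiring this ≤ 0.0590 gives R_L ≥ R_th(1/0.0590 − 1) = 11.83 × 15.95 = 189 kΩ.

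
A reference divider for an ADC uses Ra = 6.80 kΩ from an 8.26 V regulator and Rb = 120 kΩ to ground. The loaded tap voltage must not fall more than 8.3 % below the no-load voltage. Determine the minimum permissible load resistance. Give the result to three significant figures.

Output resistance R_th = Ra‖Rb = (6.80 × 120)/126.8 = 6.435 kΩ.
The fractional drop is R_th/(R_th + R_L); requiring this ≤ 0.0830 gives R_L ≥ R_th(1/0.0830 − 1) = 6.435 × 11.05 = 71.1 kΩ.

R_L(min) ≈ 71.1 kΩ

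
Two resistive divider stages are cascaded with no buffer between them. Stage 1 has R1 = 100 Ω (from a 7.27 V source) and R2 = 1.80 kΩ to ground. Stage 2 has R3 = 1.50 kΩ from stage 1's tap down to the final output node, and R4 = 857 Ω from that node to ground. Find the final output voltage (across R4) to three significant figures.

Stage 2 presents R3+R4 = 2357 Ω as a load on stage 1's tap.
Stage 1's lower leg becomes R2‖(R3+R4) = 1021 Ω, so V_mid = 7.27 × 1021/1121 = 6.621 V.
Stage 2 is itself unloaded: V_out = V_mid × R4/(R3+R4) = 6.621 × 857/2357 = 2.41 V.

V_out ≈ 2.41 V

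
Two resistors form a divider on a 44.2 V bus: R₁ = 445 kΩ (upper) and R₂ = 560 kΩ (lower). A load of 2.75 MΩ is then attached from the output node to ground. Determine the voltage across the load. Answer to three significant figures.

The load sits in parallel with R₂: R₂‖R_L = (560 × 2750) / (560 + 2750) = 465.3 kΩ.
V_out = 44.2 × 465.3 / (445 + 465.3) = 44.2 × 465.3/910.3 = 22.6 V.

V_out ≈ 22.6 V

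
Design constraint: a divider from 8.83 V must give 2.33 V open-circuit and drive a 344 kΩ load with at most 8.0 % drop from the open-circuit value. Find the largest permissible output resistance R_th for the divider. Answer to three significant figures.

R_th ≤ 29.9 kΩ

Loading drop = R_th/(R_th + R_L) ≤ 0.0800, so R_th ≤ R_L · ε/(1−ε) = 344 kΩ × 0.0800/0.9200 = 29.9 kΩ.
(Any R1, R2 with R2/(R1+R2) = 0.264 and R1‖R2 ≤ 29.9 kΩ will meet the spec.)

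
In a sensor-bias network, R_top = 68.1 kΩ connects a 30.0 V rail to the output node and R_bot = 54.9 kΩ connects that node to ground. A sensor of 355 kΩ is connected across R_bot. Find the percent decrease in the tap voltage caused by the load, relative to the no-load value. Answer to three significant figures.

7.89 %

The divider's output (Thévenin) resistance is R_top‖R_bot = 30.40 kΩ.
Fractional drop under load = R_th/(R_th + R_L) = 30.40 / (30.40 + 355) = 0.07887.
So the output falls by 7.89 %.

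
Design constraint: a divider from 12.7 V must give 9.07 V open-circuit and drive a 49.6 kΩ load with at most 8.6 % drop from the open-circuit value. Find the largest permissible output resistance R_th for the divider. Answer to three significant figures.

Loading drop = R_th/(R_th + R_L) ≤ 0.0860, so R_th ≤ R_L · ε/(1−ε) = 49.6 kΩ × 0.0860/0.9140 = 4.67 kΩ.

R_th ≤ 4.67 kΩ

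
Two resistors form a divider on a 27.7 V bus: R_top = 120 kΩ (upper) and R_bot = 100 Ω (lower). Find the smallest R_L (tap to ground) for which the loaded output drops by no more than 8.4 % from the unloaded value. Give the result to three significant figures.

Output resistance R_th = R_top‖R_bot = (120000 × 100)/120100 = 99.92 Ω.
The fractional drop is R_th/(R_th + R_L); requiring this ≤ 0.0840 gives R_L ≥ R_th(1/0.0840 − 1) = 99.92 × 10.90 = 1.09 kΩ.

R_L(min) ≈ 1.09 kΩ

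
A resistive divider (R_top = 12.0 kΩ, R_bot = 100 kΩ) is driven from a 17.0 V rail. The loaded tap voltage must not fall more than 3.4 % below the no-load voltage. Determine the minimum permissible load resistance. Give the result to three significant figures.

Output resistance R_th = R_top‖R_bot = (12.0 × 100)/112.0 = 10.71 kΩ.
The fractional drop is R_th/(R_th + R_L); requiring this ≤ 0.0340 gives R_L ≥ R_th(1/0.0340 − 1) = 10.71 × 28.41 = 304 kΩ.

R_L(min) ≈ 304 kΩ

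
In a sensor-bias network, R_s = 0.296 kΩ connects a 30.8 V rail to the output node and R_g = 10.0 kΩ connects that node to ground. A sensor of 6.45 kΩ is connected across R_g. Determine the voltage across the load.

V_out ≈ 28.6 V

The load sits in parallel with R_g: R_g‖R_L = (10000 × 6450) / (10000 + 6450) = 3921 Ω.
V_out = 30.8 × 3921 / (296 + 3921) = 30.8 × 3921/4217 = 28.6 V.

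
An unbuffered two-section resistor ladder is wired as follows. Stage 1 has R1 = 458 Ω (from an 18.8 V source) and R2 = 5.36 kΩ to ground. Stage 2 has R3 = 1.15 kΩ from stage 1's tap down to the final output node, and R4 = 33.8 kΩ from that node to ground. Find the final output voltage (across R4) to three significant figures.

Stage 2 presents R3+R4 = 34950 Ω as a load on stage 1's tap.
Stage 1's lower leg becomes R2‖(R3+R4) = 4647 Ω, so V_mid = 18.8 × 4647/5105 = 17.11 V.
Stage 2 is itself unloaded: V_out = V_mid × R4/(R3+R4) = 17.11 × 33800/34950 = 16.6 V.

V_out ≈ 16.6 V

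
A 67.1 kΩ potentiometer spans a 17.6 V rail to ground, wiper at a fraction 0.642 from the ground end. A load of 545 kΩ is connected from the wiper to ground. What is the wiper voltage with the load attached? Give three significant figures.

V ≈ 11.0 V

The wiper splits the pot into (1−α)R = 24.02 kΩ above and αR = 43.08 kΩ below.
Lower section ‖ load = 39.92 kΩ.
V_wiper = 17.6 × 39.92/(24.02 + 39.92) = 11.0 V.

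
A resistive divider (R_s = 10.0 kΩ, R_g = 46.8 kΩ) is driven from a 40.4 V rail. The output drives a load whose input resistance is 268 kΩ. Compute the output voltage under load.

The load sits in parallel with R_g: R_g‖R_L = (46.8 × 268) / (46.8 + 268) = 39.84 kΩ.
V_out = 40.4 × 39.84 / (10.0 + 39.84) = 40.4 × 39.84/49.84 = 32.3 V.
(Unloaded it would have been 33.3 V.)

V_out ≈ 32.3 V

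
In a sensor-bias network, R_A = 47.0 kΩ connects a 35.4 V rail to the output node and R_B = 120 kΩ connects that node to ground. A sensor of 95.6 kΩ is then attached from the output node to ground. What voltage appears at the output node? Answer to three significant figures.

V_out ≈ 18.8 V

The load sits in parallel with R_B: R_B‖R_L = (120 × 95.6) / (120 + 95.6) = 53.21 kΩ.
V_out = 35.4 × 53.21 / (47.0 + 53.21) = 35.4 × 53.21/100.2 = 18.8 V.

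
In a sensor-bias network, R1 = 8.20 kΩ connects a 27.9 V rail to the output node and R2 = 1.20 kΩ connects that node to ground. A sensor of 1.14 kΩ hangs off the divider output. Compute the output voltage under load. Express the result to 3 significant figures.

V_out ≈ 1.86 V

The load sits in parallel with R2: R2‖R_L = (1.20 × 1.14) / (1.20 + 1.14) = 0.5846 kΩ.
V_out = 27.9 × 0.5846 / (8.20 + 0.5846) = 27.9 × 0.5846/8.785 = 1.86 V.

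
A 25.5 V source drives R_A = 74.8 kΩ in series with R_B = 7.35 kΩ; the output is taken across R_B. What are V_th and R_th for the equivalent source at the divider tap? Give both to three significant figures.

V_th is the open-circuit tap voltage: 25.5 × 7.35/(74.8 + 7.35) = 2.28 V.
With the supply zeroed, R_A and R_B appear in parallel from the tap: R_th = R_A‖R_B = (74.8 × 7.35)/82.15 = 6.69 kΩ.

V_th = 2.28 V, R_th = 6.69 kΩ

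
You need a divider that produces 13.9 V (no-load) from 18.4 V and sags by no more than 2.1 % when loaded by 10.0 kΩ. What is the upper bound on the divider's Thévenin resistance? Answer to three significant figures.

R_th ≤ 215 Ω

Loading drop = R_th/(R_th + R_L) ≤ 0.0210, so R_th ≤ R_L · ε/(1−ε) = 10.0 kΩ × 0.0210/0.9790 = 215 Ω.
(Any R1, R2 with R2/(R1+R2) = 0.755 and R1‖R2 ≤ 215 Ω will meet the spec.)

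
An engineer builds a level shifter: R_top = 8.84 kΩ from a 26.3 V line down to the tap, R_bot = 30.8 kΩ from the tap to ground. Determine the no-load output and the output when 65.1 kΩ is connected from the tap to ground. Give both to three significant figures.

Open-circuit: V = 26.3 × 30.8/(8.84 + 30.8) = 20.4 V.
With the load, R_bot becomes R_bot‖R_L = 20.91 kΩ, so V = 26.3 × 20.91/29.75 = 18.5 V.

Unloaded: 20.4 V; loaded: 18.5 V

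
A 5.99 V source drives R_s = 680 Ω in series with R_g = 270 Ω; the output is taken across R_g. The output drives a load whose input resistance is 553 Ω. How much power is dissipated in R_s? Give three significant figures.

P ≈ 32.9 mW

Total resistance from the source is R_s + (R_g‖R_L) = 861.4 Ω, so I = 5.99/861.4 Ω = 6.954 mA.
P = I²·R_s = (6.954 mA)² × 680 Ω = 32.9 mW.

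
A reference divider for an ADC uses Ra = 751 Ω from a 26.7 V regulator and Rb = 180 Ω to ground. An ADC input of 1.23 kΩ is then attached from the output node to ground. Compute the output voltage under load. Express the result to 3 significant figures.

The load sits in parallel with Rb: Rb‖R_L = (180 × 1230) / (180 + 1230) = 157.0 Ω.
V_out = 26.7 × 157.0 / (751 + 157.0) = 26.7 × 157.0/908.0 = 4.62 V.

V_out ≈ 4.62 V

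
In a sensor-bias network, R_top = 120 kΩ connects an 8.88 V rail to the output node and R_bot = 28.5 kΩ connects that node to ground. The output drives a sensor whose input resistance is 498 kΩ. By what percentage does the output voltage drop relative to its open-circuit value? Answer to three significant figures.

The divider's output (Thévenin) resistance is R_top‖R_bot = 23.03 kΩ.
Fractional drop under load = R_th/(R_th + R_L) = 23.03 / (23.03 + 498) = 0.04420.
So the output falls by 4.42 %.

4.42 %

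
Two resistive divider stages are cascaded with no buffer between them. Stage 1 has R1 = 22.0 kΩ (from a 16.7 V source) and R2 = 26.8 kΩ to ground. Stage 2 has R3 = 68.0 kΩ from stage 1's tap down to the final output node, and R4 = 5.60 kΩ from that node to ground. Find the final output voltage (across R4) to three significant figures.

V_out ≈ 0.599 V

Stage 2 presents R3+R4 = 73.60 kΩ as a load on stage 1's tap.
Stage 1's lower leg becomes R2‖(R3+R4) = 19.65 kΩ, so V_mid = 16.7 × 19.65/41.65 = 7.878 V.
Stage 2 is itself unloaded: V_out = V_mid × R4/(R3+R4) = 7.878 × 5.60/73.60 = 0.599 V.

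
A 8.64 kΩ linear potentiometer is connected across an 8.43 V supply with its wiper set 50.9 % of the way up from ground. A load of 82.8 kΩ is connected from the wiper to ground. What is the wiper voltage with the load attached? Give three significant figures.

The wiper splits the pot into (1−α)R = 4.242 kΩ above and αR = 4.398 kΩ below.
Lower section ‖ load = 4.176 kΩ.
V_wiper = 8.43 × 4.176/(4.242 + 4.176) = 4.18 V.

V ≈ 4.18 V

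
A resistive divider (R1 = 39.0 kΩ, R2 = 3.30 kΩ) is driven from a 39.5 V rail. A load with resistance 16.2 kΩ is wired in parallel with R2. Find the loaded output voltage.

The load sits in parallel with R2: R2‖R_L = (3.30 × 16.2) / (3.30 + 16.2) = 2.742 kΩ.
V_out = 39.5 × 2.742 / (39.0 + 2.742) = 39.5 × 2.742/41.74 = 2.59 V.

V_out ≈ 2.59 V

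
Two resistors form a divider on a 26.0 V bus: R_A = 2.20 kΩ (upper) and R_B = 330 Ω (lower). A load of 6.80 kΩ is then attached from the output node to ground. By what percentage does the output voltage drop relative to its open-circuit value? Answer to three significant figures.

The divider's output (Thévenin) resistance is R_A‖R_B = 287.0 Ω.
Fractional drop under load = R_th/(R_th + R_L) = 287.0 / (287.0 + 6800) = 0.04049.
So the output falls by 4.05 %.

4.05 %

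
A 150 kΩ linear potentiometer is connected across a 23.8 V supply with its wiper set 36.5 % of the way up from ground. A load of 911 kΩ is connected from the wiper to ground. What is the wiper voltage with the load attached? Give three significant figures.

V ≈ 8.37 V

The wiper splits the pot into (1−α)R = 95.25 kΩ above and αR = 54.75 kΩ below.
Lower section ‖ load = 51.65 kΩ.
V_wiper = 23.8 × 51.65/(95.25 + 51.65) = 8.37 V.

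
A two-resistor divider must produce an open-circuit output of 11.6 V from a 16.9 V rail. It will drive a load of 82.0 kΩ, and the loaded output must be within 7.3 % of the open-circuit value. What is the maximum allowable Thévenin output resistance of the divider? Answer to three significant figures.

Loading drop = R_th/(R_th + R_L) ≤ 0.0730, so R_th ≤ R_L · ε/(1−ε) = 82.0 kΩ × 0.0730/0.9270 = 6.46 kΩ.
(Any R1, R2 with R2/(R1+R2) = 0.686 and R1‖R2 ≤ 6.46 kΩ will meet the spec.)

R_th ≤ 6.46 kΩ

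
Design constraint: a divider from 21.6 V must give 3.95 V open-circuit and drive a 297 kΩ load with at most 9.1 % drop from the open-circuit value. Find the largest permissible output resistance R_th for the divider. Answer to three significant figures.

R_th ≤ 29.7 kΩ

Loading drop = R_th/(R_th + R_L) ≤ 0.0910, so R_th ≤ R_L · ε/(1−ε) = 297 kΩ × 0.0910/0.9090 = 29.7 kΩ.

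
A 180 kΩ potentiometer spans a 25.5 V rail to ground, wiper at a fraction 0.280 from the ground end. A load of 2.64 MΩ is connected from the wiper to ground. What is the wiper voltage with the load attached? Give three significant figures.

V ≈ 7.04 V

The wiper splits the pot into (1−α)R = 129.6 kΩ above and αR = 50.40 kΩ below.
Lower section ‖ load = 49.46 kΩ.
V_wiper = 25.5 × 49.46/(129.6 + 49.46) = 7.04 V.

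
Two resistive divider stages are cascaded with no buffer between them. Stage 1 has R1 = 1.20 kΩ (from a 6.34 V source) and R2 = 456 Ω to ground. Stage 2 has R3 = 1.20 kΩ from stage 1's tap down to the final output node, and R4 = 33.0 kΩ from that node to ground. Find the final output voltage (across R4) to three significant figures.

Stage 2 presents R3+R4 = 34200 Ω as a load on stage 1's tap.
Stage 1's lower leg becomes R2‖(R3+R4) = 450.0 Ω, so V_mid = 6.34 × 450.0/1650 = 1.729 V.
Stage 2 is itself unloaded: V_out = V_mid × R4/(R3+R4) = 1.729 × 33000/34200 = 1.67 V.

V_out ≈ 1.67 V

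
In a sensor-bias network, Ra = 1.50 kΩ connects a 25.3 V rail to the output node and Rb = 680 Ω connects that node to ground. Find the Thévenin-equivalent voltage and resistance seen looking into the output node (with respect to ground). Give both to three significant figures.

V_th = 7.89 V, R_th = 468 Ω

V_th is the open-circuit tap voltage: 25.3 × 680/(1500 + 680) = 7.89 V.
With the supply zeroed, Ra and Rb appear in parallel from the tap: R_th = Ra‖Rb = (1500 × 680)/2180 = 468 Ω.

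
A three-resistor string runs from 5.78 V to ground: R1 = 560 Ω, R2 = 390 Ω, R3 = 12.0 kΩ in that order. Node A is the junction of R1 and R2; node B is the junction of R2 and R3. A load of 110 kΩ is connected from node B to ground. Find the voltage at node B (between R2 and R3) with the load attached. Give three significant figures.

V ≈ 5.31 V

At node B, R3 is in parallel with the load: R3‖R_L = 10820 Ω.
Below node A the resistance is R2 + (R3‖R_L) = 11210 Ω, so V_A = 5.78 × 11210/11770 = 5.505 V.
Then V_B = V_A × (R3‖R_L)/(R2 + R3‖R_L) = 5.505 × 10820/11210 = 5.31 V.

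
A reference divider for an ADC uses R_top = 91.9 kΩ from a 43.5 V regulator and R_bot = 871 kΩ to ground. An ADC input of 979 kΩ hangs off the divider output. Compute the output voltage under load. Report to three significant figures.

V_out ≈ 36.3 V

The load sits in parallel with R_bot: R_bot‖R_L = (871 × 979) / (871 + 979) = 460.9 kΩ.
V_out = 43.5 × 460.9 / (91.9 + 460.9) = 43.5 × 460.9/552.8 = 36.3 V.
(Unloaded it would have been 39.3 V.)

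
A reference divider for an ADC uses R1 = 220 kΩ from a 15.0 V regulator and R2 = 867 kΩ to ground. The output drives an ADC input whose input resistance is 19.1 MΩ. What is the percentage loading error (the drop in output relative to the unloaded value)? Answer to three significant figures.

The divider's output (Thévenin) resistance is R1‖R2 = 175.5 kΩ.
Fractional drop under load = R_th/(R_th + R_L) = 175.5 / (175.5 + 19100) = 0.009103.
So the output falls by 0.910 %.

0.910 %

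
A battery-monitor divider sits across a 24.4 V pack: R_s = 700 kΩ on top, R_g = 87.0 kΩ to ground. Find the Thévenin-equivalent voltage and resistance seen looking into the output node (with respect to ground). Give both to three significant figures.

V_th = 2.70 V, R_th = 77.4 kΩ

V_th is the open-circuit tap voltage: 24.4 × 87.0/(700 + 87.0) = 2.70 V.
With the supply zeroed, R_s and R_g appear in parallel from the tap: R_th = R_s‖R_g = (700 × 87.0)/787.0 = 77.4 kΩ.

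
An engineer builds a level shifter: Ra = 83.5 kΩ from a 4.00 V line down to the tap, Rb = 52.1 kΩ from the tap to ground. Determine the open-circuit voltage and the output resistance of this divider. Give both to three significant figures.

V_th = 1.54 V, R_th = 32.1 kΩ

V_th is the open-circuit tap voltage: 4.00 × 52.1/(83.5 + 52.1) = 1.54 V.
With the supply zeroed, Ra and Rb appear in parallel from the tap: R_th = Ra‖Rb = (83.5 × 52.1)/135.6 = 32.1 kΩ.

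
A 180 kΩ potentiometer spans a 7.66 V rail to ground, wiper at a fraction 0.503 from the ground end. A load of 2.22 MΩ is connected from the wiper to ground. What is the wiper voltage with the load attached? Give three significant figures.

V ≈ 3.78 V

The wiper splits the pot into (1−α)R = 89.46 kΩ above and αR = 90.54 kΩ below.
Lower section ‖ load = 86.99 kΩ.
V_wiper = 7.66 × 86.99/(89.46 + 86.99) = 3.78 V.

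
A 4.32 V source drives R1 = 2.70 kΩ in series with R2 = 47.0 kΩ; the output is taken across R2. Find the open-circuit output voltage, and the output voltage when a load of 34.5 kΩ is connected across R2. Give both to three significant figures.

Unloaded: 4.09 V; loaded: 3.80 V

Open-circuit: V = 4.32 × 47.0/(2.70 + 47.0) = 4.09 V.
With the load, R2 becomes R2‖R_L = 19.90 kΩ, so V = 4.32 × 19.90/22.60 = 3.80 V.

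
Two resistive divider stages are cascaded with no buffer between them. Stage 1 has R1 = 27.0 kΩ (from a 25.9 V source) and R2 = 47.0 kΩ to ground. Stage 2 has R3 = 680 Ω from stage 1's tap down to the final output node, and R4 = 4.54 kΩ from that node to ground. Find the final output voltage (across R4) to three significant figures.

V_out ≈ 3.34 V

Stage 2 presents R3+R4 = 5220 Ω as a load on stage 1's tap.
Stage 1's lower leg becomes R2‖(R3+R4) = 4698 Ω, so V_mid = 25.9 × 4698/31700 = 3.839 V.
Stage 2 is itself unloaded: V_out = V_mid × R4/(R3+R4) = 3.839 × 4540/5220 = 3.34 V.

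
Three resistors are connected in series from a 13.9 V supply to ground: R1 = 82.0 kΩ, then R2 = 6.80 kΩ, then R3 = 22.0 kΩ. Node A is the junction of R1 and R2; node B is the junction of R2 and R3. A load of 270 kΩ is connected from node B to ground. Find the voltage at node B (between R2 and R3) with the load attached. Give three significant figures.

V ≈ 2.59 V

At node B, R3 is in parallel with the load: R3‖R_L = 20.34 kΩ.
Below node A the resistance is R2 + (R3‖R_L) = 27.14 kΩ, so V_A = 13.9 × 27.14/109.1 = 3.457 V.
Then V_B = V_A × (R3‖R_L)/(R2 + R3‖R_L) = 3.457 × 20.34/27.14 = 2.59 V.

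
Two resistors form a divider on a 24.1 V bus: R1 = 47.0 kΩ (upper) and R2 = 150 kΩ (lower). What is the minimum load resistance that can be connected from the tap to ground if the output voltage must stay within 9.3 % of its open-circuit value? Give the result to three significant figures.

R_L(min) ≈ 349 kΩ

Output resistance R_th = R1‖R2 = (47.0 × 150)/197.0 = 35.79 kΩ.
The fractional drop is R_th/(R_th + R_L); requiring this ≤ 0.0930 gives R_L ≥ R_th(1/0.0930 − 1) = 35.79 × 9.753 = 349 kΩ.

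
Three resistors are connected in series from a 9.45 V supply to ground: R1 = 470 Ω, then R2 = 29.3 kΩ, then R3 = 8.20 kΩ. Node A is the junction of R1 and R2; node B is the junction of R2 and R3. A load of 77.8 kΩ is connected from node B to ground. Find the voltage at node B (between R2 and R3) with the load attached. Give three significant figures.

At node B, R3 is in parallel with the load: R3‖R_L = 7418 Ω.
Below node A the resistance is R2 + (R3‖R_L) = 36720 Ω, so V_A = 9.45 × 36720/37190 = 9.331 V.
Then V_B = V_A × (R3‖R_L)/(R2 + R3‖R_L) = 9.331 × 7418/36720 = 1.89 V.

V ≈ 1.89 V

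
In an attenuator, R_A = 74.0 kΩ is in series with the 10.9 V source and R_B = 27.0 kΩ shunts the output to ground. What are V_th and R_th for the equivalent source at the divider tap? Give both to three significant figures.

V_th is the open-circuit tap voltage: 10.9 × 27.0/(74.0 + 27.0) = 2.91 V.
With the supply zeroed, R_A and R_B appear in parallel from the tap: R_th = R_A‖R_B = (74.0 × 27.0)/101.0 = 19.8 kΩ.

V_th = 2.91 V, R_th = 19.8 kΩ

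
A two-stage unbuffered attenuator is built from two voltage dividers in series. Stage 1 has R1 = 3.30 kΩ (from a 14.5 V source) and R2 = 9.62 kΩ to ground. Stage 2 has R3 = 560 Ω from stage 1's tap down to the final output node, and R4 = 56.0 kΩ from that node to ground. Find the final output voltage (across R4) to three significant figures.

V_out ≈ 10.2 V

Stage 2 presents R3+R4 = 56560 Ω as a load on stage 1's tap.
Stage 1's lower leg becomes R2‖(R3+R4) = 8222 Ω, so V_mid = 14.5 × 8222/11520 = 10.35 V.
Stage 2 is itself unloaded: V_out = V_mid × R4/(R3+R4) = 10.35 × 56000/56560 = 10.2 V.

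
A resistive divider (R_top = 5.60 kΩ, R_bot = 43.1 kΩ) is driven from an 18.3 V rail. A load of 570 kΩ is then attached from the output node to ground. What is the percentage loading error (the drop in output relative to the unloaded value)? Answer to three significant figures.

0.862 %

The divider's output (Thévenin) resistance is R_top‖R_bot = 4.956 kΩ.
Fractional drop under load = R_th/(R_th + R_L) = 4.956 / (4.956 + 570) = 0.008620.
So the output falls by 0.862 %.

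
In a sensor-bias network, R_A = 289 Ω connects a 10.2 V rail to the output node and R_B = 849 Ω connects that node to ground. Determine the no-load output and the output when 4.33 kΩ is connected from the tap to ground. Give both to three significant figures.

Unloaded: 7.61 V; loaded: 7.25 V

Open-circuit: V = 10.2 × 849/(289 + 849) = 7.61 V.
With the load, R_B becomes R_B‖R_L = 709.8 Ω, so V = 10.2 × 709.8/998.8 = 7.25 V.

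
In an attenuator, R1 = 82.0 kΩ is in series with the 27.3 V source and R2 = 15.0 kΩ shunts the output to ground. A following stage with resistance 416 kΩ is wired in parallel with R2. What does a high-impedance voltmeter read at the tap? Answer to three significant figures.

V_out ≈ 4.10 V

The load sits in parallel with R2: R2‖R_L = (15.0 × 416) / (15.0 + 416) = 14.48 kΩ.
V_out = 27.3 × 14.48 / (82.0 + 14.48) = 27.3 × 14.48/96.48 = 4.10 V.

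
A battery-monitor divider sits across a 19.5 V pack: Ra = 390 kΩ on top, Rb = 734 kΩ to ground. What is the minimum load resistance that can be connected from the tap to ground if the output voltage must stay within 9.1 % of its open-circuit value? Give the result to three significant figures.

R_L(min) ≈ 2.54 MΩ

Output resistance R_th = Ra‖Rb = (390 × 734)/1124 = 254.7 kΩ.
The fractional drop is R_th/(R_th + R_L); requiring this ≤ 0.0910 gives R_L ≥ R_th(1/0.0910 − 1) = 254.7 × 9.989 = 2.54 MΩ.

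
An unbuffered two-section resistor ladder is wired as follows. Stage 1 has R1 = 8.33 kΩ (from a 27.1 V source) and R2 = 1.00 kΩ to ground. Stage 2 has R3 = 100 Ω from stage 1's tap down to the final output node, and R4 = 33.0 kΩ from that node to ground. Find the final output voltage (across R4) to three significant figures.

Stage 2 presents R3+R4 = 33100 Ω as a load on stage 1's tap.
Stage 1's lower leg becomes R2‖(R3+R4) = 970.7 Ω, so V_mid = 27.1 × 970.7/9301 = 2.828 V.
Stage 2 is itself unloaded: V_out = V_mid × R4/(R3+R4) = 2.828 × 33000/33100 = 2.82 V.

V_out ≈ 2.82 V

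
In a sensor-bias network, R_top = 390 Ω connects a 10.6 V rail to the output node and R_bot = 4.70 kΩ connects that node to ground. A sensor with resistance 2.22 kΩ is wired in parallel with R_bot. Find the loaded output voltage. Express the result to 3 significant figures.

The load sits in parallel with R_bot: R_bot‖R_L = (4700 × 2220) / (4700 + 2220) = 1508 Ω.
V_out = 10.6 × 1508 / (390 + 1508) = 10.6 × 1508/1898 = 8.42 V.

V_out ≈ 8.42 V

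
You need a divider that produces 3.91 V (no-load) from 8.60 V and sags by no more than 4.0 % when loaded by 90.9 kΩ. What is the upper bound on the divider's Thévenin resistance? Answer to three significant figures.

Loading drop = R_th/(R_th + R_L) ≤ 0.0400, so R_th ≤ R_L · ε/(1−ε) = 90.9 kΩ × 0.0400/0.9600 = 3.79 kΩ.
(Any R1, R2 with R2/(R1+R2) = 0.455 and R1‖R2 ≤ 3.79 kΩ will meet the spec.)

R_th ≤ 3.79 kΩ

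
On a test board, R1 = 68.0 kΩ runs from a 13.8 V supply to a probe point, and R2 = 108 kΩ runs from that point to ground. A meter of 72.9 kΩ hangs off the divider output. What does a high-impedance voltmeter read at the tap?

V_out ≈ 5.39 V

The load sits in parallel with R2: R2‖R_L = (108 × 72.9) / (108 + 72.9) = 43.52 kΩ.
V_out = 13.8 × 43.52 / (68.0 + 43.52) = 13.8 × 43.52/111.5 = 5.39 V.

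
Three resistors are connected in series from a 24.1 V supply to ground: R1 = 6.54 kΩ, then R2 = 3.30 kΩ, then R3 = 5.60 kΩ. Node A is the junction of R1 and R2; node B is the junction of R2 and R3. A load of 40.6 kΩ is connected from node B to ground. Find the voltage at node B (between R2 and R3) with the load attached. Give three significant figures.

V ≈ 8.03 V

At node B, R3 is in parallel with the load: R3‖R_L = 4.921 kΩ.
Below node A the resistance is R2 + (R3‖R_L) = 8.221 kΩ, so V_A = 24.1 × 8.221/14.76 = 13.42 V.
Then V_B = V_A × (R3‖R_L)/(R2 + R3‖R_L) = 13.42 × 4.921/8.221 = 8.03 V.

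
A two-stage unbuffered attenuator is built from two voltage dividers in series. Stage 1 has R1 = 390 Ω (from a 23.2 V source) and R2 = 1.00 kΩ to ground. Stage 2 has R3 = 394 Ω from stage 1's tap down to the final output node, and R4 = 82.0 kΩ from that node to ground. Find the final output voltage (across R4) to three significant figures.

Stage 2 presents R3+R4 = 82390 Ω as a load on stage 1's tap.
Stage 1's lower leg becomes R2‖(R3+R4) = 988.0 Ω, so V_mid = 23.2 × 988.0/1378 = 16.63 V.
Stage 2 is itself unloaded: V_out = V_mid × R4/(R3+R4) = 16.63 × 82000/82390 = 16.6 V.

V_out ≈ 16.6 V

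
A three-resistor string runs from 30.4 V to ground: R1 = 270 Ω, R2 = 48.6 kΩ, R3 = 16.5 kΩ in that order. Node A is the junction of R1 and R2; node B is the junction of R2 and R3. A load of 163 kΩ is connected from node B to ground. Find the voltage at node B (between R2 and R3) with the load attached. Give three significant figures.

At node B, R3 is in parallel with the load: R3‖R_L = 14980 Ω.
Below node A the resistance is R2 + (R3‖R_L) = 63580 Ω, so V_A = 30.4 × 63580/63850 = 30.27 V.
Then V_B = V_A × (R3‖R_L)/(R2 + R3‖R_L) = 30.27 × 14980/63580 = 7.13 V.

V ≈ 7.13 V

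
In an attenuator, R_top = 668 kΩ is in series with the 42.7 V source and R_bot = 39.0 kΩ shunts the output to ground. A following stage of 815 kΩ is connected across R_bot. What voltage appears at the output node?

The load sits in parallel with R_bot: R_bot‖R_L = (39.0 × 815) / (39.0 + 815) = 37.22 kΩ.
V_out = 42.7 × 37.22 / (668 + 37.22) = 42.7 × 37.22/705.2 = 2.25 V.

V_out ≈ 2.25 V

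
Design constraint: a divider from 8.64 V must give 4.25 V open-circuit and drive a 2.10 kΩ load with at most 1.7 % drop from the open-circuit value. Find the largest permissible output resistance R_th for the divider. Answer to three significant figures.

R_th ≤ 36.3 Ω

Loading drop = R_th/(R_th + R_L) ≤ 0.0170, so R_th ≤ R_L · ε/(1−ε) = 2.10 kΩ × 0.0170/0.9830 = 36.3 Ω.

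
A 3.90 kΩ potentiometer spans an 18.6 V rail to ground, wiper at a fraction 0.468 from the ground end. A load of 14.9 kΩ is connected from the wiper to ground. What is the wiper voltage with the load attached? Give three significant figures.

V ≈ 8.17 V

The wiper splits the pot into (1−α)R = 2.075 kΩ above and αR = 1.825 kΩ below.
Lower section ‖ load = 1.626 kΩ.
V_wiper = 18.6 × 1.626/(2.075 + 1.626) = 8.17 V.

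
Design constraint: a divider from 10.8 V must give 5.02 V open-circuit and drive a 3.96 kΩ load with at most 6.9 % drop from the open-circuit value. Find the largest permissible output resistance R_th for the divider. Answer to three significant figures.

Loading drop = R_th/(R_th + R_L) ≤ 0.0690, so R_th ≤ R_L · ε/(1−ε) = 3.96 kΩ × 0.0690/0.9310 = 293 Ω.

R_th ≤ 293 Ω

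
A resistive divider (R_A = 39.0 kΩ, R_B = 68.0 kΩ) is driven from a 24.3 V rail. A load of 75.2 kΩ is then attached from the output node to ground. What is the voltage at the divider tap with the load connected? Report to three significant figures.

The load sits in parallel with R_B: R_B‖R_L = (68.0 × 75.2) / (68.0 + 75.2) = 35.71 kΩ.
V_out = 24.3 × 35.71 / (39.0 + 35.71) = 24.3 × 35.71/74.71 = 11.6 V.

V_out ≈ 11.6 V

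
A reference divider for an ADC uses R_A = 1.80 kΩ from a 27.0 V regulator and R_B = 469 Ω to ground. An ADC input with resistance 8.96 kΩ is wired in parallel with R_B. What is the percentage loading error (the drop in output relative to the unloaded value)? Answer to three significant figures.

The divider's output (Thévenin) resistance is R_A‖R_B = 372.1 Ω.
Fractional drop under load = R_th/(R_th + R_L) = 372.1 / (372.1 + 8960) = 0.03987.
So the output falls by 3.99 %.

3.99 %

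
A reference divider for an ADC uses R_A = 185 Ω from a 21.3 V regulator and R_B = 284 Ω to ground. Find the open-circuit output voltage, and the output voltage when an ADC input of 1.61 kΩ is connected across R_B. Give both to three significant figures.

Open-circuit: V = 21.3 × 284/(185 + 284) = 12.9 V.
With the load, R_B becomes R_B‖R_L = 241.4 Ω, so V = 21.3 × 241.4/426.4 = 12.1 V.

Unloaded: 12.9 V; loaded: 12.1 V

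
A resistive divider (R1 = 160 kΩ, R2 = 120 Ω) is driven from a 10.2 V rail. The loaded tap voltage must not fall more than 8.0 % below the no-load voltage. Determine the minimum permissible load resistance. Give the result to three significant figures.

Output resistance R_th = R1‖R2 = (160000 × 120)/160100 = 119.9 Ω.
The fractional drop is R_th/(R_th + R_L); requiring this ≤ 0.0800 gives R_L ≥ R_th(1/0.0800 − 1) = 119.9 × 11.50 = 1.38 kΩ.

R_L(min) ≈ 1.38 kΩ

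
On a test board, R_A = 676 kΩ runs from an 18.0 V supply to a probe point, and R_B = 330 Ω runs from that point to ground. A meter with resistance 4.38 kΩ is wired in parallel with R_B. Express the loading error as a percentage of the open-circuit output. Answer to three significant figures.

The divider's output (Thévenin) resistance is R_A‖R_B = 329.8 Ω.
Fractional drop under load = R_th/(R_th + R_L) = 329.8 / (329.8 + 4380) = 0.07003.
So the output falls by 7.00 %.

7.00 %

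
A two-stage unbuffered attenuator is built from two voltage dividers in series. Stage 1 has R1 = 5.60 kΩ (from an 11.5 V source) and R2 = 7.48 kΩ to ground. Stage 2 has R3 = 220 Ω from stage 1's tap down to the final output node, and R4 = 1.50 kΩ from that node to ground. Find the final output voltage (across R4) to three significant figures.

V_out ≈ 2.00 V

Stage 2 presents R3+R4 = 1720 Ω as a load on stage 1's tap.
Stage 1's lower leg becomes R2‖(R3+R4) = 1398 Ω, so V_mid = 11.5 × 1398/6998 = 2.298 V.
Stage 2 is itself unloaded: V_out = V_mid × R4/(R3+R4) = 2.298 × 1500/1720 = 2.00 V.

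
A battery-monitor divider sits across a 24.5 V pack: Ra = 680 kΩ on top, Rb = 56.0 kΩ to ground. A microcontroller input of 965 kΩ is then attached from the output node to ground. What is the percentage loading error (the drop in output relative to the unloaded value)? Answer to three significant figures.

The divider's output (Thévenin) resistance is Ra‖Rb = 51.74 kΩ.
Fractional drop under load = R_th/(R_th + R_L) = 51.74 / (51.74 + 965) = 0.05089.
So the output falls by 5.09 %.

5.09 %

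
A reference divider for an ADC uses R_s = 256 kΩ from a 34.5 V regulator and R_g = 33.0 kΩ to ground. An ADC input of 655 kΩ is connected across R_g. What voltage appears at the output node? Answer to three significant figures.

The load sits in parallel with R_g: R_g‖R_L = (33.0 × 655) / (33.0 + 655) = 31.42 kΩ.
V_out = 34.5 × 31.42 / (256 + 31.42) = 34.5 × 31.42/287.4 = 3.77 V.
(Unloaded it would have been 3.94 V.)

V_out ≈ 3.77 V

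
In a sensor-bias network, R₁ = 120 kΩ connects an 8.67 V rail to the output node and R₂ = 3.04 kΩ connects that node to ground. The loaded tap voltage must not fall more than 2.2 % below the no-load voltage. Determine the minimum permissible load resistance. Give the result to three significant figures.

Output resistance R_th = R₁‖R₂ = (120 × 3.04)/123.0 = 2.965 kΩ.
The fractional drop is R_th/(R_th + R_L); requiring this ≤ 0.0220 gives R_L ≥ R_th(1/0.0220 − 1) = 2.965 × 44.45 = 132 kΩ.

R_L(min) ≈ 132 kΩ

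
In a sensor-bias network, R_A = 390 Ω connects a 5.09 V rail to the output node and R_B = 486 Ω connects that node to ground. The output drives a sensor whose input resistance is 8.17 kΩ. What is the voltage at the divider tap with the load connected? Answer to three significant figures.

The load sits in parallel with R_B: R_B‖R_L = (486 × 8170) / (486 + 8170) = 458.7 Ω.
V_out = 5.09 × 458.7 / (390 + 458.7) = 5.09 × 458.7/848.7 = 2.75 V.

V_out ≈ 2.75 V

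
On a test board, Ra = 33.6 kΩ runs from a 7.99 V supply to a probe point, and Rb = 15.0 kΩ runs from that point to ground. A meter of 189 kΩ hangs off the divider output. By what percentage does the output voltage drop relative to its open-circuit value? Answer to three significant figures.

5.20 %

The divider's output (Thévenin) resistance is Ra‖Rb = 10.37 kΩ.
Fractional drop under load = R_th/(R_th + R_L) = 10.37 / (10.37 + 189) = 0.05202.
So the output falls by 5.20 %.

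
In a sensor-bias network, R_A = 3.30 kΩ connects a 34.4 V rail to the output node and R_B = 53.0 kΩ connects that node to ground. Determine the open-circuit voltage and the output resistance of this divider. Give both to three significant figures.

V_th is the open-circuit tap voltage: 34.4 × 53.0/(3.30 + 53.0) = 32.4 V.
With the supply zeroed, R_A and R_B appear in parallel from the tap: R_th = R_A‖R_B = (3.30 × 53.0)/56.30 = 3.11 kΩ.

V_th = 32.4 V, R_th = 3.11 kΩ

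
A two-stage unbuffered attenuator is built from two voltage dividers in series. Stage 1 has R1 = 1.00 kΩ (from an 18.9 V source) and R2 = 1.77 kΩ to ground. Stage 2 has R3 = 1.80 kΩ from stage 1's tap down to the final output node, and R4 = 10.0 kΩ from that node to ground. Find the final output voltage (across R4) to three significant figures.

V_out ≈ 9.71 V

Stage 2 presents R3+R4 = 11.80 kΩ as a load on stage 1's tap.
Stage 1's lower leg becomes R2‖(R3+R4) = 1.539 kΩ, so V_mid = 18.9 × 1.539/2.539 = 11.46 V.
Stage 2 is itself unloaded: V_out = V_mid × R4/(R3+R4) = 11.46 × 10.0/11.80 = 9.71 V.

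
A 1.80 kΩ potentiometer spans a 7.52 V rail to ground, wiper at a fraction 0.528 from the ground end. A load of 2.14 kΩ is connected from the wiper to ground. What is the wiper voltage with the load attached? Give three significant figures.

V ≈ 3.28 V

The wiper splits the pot into (1−α)R = 849.6 Ω above and αR = 950.4 Ω below.
Lower section ‖ load = 658.1 Ω.
V_wiper = 7.52 × 658.1/(849.6 + 658.1) = 3.28 V.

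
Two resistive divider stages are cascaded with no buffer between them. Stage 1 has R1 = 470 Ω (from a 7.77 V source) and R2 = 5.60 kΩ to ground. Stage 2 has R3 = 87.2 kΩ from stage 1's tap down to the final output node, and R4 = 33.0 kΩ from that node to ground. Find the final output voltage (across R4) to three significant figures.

Stage 2 presents R3+R4 = 120200 Ω as a load on stage 1's tap.
Stage 1's lower leg becomes R2‖(R3+R4) = 5351 Ω, so V_mid = 7.77 × 5351/5821 = 7.143 V.
Stage 2 is itself unloaded: V_out = V_mid × R4/(R3+R4) = 7.143 × 33000/120200 = 1.96 V.

V_out ≈ 1.96 V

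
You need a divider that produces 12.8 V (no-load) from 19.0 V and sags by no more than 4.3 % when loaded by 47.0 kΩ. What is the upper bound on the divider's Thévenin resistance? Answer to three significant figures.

Loading drop = R_th/(R_th + R_L) ≤ 0.0430, so R_th ≤ R_L · ε/(1−ε) = 47.0 kΩ × 0.0430/0.9570 = 2.11 kΩ.
(Any R1, R2 with R2/(R1+R2) = 0.674 and R1‖R2 ≤ 2.11 kΩ will meet the spec.)

R_th ≤ 2.11 kΩ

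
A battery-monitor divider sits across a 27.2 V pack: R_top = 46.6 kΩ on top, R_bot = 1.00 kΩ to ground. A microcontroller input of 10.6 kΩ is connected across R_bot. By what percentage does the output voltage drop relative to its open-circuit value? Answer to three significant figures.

The divider's output (Thévenin) resistance is R_top‖R_bot = 0.9790 kΩ.
Fractional drop under load = R_th/(R_th + R_L) = 0.9790 / (0.9790 + 10.6) = 0.08455.
So the output falls by 8.45 %.

8.45 %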